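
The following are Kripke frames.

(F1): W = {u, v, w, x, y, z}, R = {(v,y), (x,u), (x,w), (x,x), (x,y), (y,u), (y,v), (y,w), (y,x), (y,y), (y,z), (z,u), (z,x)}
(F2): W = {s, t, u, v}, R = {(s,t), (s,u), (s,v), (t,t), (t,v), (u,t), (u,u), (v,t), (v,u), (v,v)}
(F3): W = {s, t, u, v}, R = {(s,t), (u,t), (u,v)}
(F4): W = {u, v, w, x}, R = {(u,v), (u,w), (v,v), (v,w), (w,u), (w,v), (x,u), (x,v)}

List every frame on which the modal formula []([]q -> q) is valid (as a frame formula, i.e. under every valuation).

(F2)

The schema corresponds to shift-reflexivity: forall x forall y (Rxy -> Ryy).
(F1): fails — Rxw but not Rww.
(F2): condition met.
(F3): fails — Ruv but not Rvv.
(F4): fails — Rwu but not Ruu.
Valid on: (F2).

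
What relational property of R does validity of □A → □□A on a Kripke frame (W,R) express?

transitivity

Suppose □A→□□A is valid. Take Rxy, Ryz and set V(A)={w : Rxw}. Then □A at x, so □□A at x, so □A at y, so A at z, i.e. Rxz.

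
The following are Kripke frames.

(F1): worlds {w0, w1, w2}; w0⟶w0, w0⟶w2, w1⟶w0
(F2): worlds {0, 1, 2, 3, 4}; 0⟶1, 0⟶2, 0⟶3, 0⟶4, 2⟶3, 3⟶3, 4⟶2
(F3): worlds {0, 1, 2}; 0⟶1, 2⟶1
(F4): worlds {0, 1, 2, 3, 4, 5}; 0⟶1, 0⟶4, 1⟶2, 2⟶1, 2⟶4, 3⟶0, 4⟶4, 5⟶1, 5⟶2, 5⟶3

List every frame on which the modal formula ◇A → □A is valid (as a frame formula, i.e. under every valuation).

The schema corresponds to partial functionality: ∀x ∀y ∀z (Rxy ∧ Rxz → y = z).
(F1): fails — w0 sees both w0 and w2.
(F2): fails — 0 sees both 1 and 2.
(F3): ✓.
(F4): fails — 0 sees both 1 and 4.

(F3)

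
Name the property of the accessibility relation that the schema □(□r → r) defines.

Shift-reflexivity

Suppose □(□r→r) is valid. Take Rxy and set V(r)={w : Ryw}. Then at y, □r holds; since □(□r→r) at x, □r→r at y, so r at y, i.e. Ryy.
The converse is a direct semantic check.
Frame condition: ∀x ∀y (Rxy → Ryy).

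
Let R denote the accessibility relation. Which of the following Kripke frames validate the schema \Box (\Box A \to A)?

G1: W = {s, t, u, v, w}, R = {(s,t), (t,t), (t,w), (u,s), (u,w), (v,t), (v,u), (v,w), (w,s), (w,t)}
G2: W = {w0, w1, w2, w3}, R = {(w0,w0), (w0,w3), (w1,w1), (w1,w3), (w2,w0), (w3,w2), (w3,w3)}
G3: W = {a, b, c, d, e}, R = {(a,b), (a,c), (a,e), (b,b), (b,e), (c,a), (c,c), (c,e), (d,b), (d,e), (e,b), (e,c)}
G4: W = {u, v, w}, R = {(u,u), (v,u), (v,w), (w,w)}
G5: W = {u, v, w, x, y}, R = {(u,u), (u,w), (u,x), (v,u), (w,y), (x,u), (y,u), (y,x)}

This is the axiom for shift-reflexivity; its first-order frame correspondent is \forall x \forall y (Rxy \to Ryy).
G1: fails — Ruw but not Rww.
G2: fails — Rw3w2 but not Rw2w2.
G3: fails — Rde but not Ree.
G4: ✓.
G5: fails — Ryx but not Rxx.

G4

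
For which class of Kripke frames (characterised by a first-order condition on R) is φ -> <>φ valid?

reflexivity: forall x Rxx

This is frame-equivalent to □φ → φ (substitute ¬φ for φ and contrapose).
Suppose □φ→φ is valid. At any x set V(φ)={w : Rxw}. Then □φ holds at x, so φ holds at x, i.e. Rxx.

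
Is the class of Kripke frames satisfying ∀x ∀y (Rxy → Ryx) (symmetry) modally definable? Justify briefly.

Yes — defined by p → □◇p

This is a Sahlqvist condition; the B axiom p → □◇p defines it.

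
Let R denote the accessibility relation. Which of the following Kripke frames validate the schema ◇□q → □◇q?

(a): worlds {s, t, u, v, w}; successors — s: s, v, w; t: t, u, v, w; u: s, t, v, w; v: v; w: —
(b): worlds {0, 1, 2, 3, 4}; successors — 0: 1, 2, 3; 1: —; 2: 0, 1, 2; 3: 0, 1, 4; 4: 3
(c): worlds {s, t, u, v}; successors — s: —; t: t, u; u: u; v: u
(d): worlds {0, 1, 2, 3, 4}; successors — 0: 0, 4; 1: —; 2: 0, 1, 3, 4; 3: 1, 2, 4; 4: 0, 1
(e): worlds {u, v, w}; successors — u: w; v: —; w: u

(c), (e)

The schema corresponds to convergence: ∀x ∀y ∀z (Rxy ∧ Rxz → ∃w (Ryw ∧ Rzw)).
(a): fails — Rsv and Rsw but v and w have no common successor.
(b): fails — R02 and R01 but 2 and 1 have no common successor.
(c): ✓.
(d): fails — R23 and R21 but 3 and 1 have no common successor.
(e): ✓.
Valid on: (c), (e).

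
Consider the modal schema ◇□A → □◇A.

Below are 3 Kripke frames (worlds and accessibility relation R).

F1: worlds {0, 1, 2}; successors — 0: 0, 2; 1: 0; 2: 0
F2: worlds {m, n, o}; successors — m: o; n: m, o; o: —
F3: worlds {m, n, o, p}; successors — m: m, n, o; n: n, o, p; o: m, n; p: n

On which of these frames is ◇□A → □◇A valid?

F1, F3

The schema corresponds to convergence: ∀x ∀y ∀z (Rxy ∧ Rxz → ∃w (Ryw ∧ Rzw)).
F1: condition met.
F2: fails — Rmo and Rmo but o and o have no common successor.
F3: condition met.
Valid on: F1, F3.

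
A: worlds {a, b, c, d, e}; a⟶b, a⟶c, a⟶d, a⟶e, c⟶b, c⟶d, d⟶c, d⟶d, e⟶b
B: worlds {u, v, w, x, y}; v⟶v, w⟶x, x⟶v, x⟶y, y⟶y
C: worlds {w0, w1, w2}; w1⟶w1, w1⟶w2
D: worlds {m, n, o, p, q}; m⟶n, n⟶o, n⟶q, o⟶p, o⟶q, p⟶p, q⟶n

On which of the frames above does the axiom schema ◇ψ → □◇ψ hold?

The schema corresponds to the Euclidean property: ∀x ∀y ∀z (Rxy ∧ Rxz → Ryz).
A: fails — Rab and Rab but not Rbb.
B: fails — Rwx and Rwx but not Rxx.
C: fails — Rw1w2 and Rw1w2 but not Rw2w2.
D: fails — Rmn and Rmn but not Rnn.

none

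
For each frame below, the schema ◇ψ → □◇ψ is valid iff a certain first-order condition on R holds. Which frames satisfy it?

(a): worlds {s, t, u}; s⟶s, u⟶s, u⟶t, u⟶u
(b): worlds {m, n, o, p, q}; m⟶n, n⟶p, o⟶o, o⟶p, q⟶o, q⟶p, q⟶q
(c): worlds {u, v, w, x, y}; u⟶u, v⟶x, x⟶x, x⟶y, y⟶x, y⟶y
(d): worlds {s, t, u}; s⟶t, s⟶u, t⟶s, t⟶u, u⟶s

The schema corresponds to the Euclidean property: ∀x ∀y ∀z (Rxy ∧ Rxz → Ryz).
(a): fails — Rus and Rut but not Rst.
(b): fails — Rmn and Rmn but not Rnn.
(c): ✓.
(d): fails — Rsu and Rsu but not Ruu.
Valid on: (c).

(c)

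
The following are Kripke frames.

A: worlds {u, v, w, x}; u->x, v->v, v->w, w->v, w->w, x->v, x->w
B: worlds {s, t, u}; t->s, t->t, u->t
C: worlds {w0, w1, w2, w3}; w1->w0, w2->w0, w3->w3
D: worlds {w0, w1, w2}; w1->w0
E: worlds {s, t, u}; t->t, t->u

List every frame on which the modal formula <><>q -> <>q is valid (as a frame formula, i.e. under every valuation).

C, D, E

Frame correspondent (Sahlqvist): forall x forall y forall z (Rxy & Ryz -> Rxz) — i.e. transitivity.
A: fails — Rux and Rxw but not Ruw.
B: fails — Rut and Rts but not Rus.
C: satisfies the condition.
D: satisfies the condition.
E: satisfies the condition.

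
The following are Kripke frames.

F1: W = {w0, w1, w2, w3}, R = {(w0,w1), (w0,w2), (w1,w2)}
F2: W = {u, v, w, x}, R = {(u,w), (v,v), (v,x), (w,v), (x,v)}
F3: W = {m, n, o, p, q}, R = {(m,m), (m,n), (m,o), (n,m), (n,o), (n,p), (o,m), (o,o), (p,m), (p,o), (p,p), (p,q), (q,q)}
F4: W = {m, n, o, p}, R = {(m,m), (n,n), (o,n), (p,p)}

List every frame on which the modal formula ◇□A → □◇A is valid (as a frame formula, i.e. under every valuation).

F2, F4

This is the axiom for convergence; its first-order frame correspondent is ∀x ∀y ∀z (Rxy ∧ Rxz → ∃w (Ryw ∧ Rzw)).
F1: fails — Rw0w1 and Rw0w2 but w1 and w2 have no common successor.
F2: ✓.
F3: fails — Rpm and Rpq but m and q have no common successor.
F4: ✓.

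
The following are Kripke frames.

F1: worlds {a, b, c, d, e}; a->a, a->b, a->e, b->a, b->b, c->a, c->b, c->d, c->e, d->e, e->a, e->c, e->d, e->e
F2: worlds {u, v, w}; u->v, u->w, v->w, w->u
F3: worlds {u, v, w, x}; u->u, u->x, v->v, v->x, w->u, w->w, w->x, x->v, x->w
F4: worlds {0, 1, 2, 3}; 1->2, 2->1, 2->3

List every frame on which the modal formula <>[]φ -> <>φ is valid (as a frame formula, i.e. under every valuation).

F1

Frame correspondent (Sahlqvist): forall x forall y (xRy -> exists w (yRw & xRw)) — i.e. a generalized confluence (Geach) condition.
F1: holds.
F2: fails — uRw but no t with wRt and uRt.
F3: fails — uRx but no t with xRt and uRt.
F4: fails — 1R2 but no w with 2Rw and 1Rw.
Valid on: F1.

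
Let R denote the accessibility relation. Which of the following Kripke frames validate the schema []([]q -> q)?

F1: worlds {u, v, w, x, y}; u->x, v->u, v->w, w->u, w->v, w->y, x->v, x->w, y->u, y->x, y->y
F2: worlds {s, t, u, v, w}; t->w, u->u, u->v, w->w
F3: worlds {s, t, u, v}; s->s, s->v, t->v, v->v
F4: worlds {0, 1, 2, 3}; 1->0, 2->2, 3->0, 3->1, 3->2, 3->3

Frame correspondent (Sahlqvist): forall x forall y (Rxy -> Ryy) — i.e. shift-reflexivity.
F1: fails — Rxw but not Rww.
F2: fails — Ruv but not Rvv.
F3: satisfies the condition.
F4: fails — R10 but not R00.

F3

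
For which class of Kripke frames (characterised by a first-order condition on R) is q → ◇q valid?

This schema is equivalent to the T axiom □q → q.
Its frame correspondent is reflexivity — ∀x Rxx.

reflexivity: ∀x Rxx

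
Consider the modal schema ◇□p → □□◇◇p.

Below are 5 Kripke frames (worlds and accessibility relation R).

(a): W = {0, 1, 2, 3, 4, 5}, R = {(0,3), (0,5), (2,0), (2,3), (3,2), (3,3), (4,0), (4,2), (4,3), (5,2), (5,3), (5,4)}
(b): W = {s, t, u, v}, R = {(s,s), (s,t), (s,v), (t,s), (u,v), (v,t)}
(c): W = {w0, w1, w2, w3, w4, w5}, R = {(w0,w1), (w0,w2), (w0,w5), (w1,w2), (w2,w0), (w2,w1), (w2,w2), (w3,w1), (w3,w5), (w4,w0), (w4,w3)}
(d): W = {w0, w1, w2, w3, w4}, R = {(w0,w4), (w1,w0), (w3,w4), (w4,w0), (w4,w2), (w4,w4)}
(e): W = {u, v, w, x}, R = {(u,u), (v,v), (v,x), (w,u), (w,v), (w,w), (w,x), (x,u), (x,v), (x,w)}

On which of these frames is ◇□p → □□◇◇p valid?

Frame correspondent (Sahlqvist): ∀x ∀y ∀z ((xRy ∧ xR²z) → ∃w (yRw ∧ zR²w)) — i.e. a generalized confluence (Geach) condition.
(a): holds.
(b): fails — sRv, sR²v but no w with vRw and vR²w.
(c): fails — w0Rw5, w0R²w0 but no w with w5Rw and w0R²w.
(d): fails — w0Rw4, w0R²w2 but no w with w4Rw and w2R²w.
(e): fails — vRv, vR²u but no t with vRt and uR²t.

(a)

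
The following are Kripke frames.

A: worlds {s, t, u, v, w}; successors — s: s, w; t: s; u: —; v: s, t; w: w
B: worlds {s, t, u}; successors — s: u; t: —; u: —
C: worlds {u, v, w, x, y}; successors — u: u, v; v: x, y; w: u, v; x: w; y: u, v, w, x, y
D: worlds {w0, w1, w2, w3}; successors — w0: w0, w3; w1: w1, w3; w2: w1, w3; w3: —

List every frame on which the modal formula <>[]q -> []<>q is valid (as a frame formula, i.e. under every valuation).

This is the axiom for convergence; its first-order frame correspondent is forall x forall y forall z (Rxy & Rxz -> exists w (Ryw & Rzw)).
A: satisfies the condition.
B: fails — Rsu and Rsu but u and u have no common successor.
C: fails — Ruv and Ruu but v and u have no common successor.
D: fails — Rw0w0 and Rw0w3 but w0 and w3 have no common successor.
Valid on: A.

A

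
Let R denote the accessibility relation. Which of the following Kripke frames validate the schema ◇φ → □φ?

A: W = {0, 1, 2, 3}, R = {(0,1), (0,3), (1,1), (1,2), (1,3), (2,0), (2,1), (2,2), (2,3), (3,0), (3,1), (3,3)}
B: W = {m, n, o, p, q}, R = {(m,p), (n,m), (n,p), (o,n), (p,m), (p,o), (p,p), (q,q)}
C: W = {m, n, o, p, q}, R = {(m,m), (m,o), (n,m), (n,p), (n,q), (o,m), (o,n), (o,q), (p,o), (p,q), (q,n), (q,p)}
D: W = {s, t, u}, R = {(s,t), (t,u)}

Frame correspondent (Sahlqvist): ∀x ∀y ∀z (Rxy ∧ Rxz → y = z) — i.e. partial functionality.
A: fails — 0 sees both 1 and 3.
B: fails — n sees both m and p.
C: fails — m sees both m and o.
D: holds.

D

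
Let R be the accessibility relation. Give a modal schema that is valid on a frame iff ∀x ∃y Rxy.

A defining formula is □s → ◇s (the D axiom).
Suppose □s→◇s is valid. At any x set V(s)=W. Then □s at x, so ◇s at x, so x has a successor.

□s → ◇s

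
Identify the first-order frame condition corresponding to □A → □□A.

transitivity: ∀x ∀y ∀z (Rxy ∧ Ryz → Rxz)

Suppose □A→□□A is valid. Take Rxy, Ryz and set V(A)={w : Rxw}. Then □A at x, so □□A at x, so □A at y, so A at z, i.e. Rxz.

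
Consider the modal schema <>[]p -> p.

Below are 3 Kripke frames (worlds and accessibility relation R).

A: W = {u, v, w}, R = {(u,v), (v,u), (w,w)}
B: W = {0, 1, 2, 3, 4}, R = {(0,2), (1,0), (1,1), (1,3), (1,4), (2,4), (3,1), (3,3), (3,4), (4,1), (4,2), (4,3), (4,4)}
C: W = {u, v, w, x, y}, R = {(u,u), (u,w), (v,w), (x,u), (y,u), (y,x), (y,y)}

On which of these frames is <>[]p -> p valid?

Frame correspondent (Sahlqvist): forall x forall y (Rxy -> Ryx) — i.e. symmetry.
A: holds.
B: fails — R10 but not R01.
C: fails — Ryx but not Rxy.
Valid on: A.

A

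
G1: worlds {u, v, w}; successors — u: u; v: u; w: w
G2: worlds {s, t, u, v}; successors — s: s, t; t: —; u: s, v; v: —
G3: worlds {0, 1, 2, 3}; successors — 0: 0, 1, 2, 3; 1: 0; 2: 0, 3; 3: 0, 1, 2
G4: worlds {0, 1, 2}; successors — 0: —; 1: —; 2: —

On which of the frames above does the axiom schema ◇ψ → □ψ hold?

G1, G4

Frame correspondent (Sahlqvist): ∀x ∀y ∀z (Rxy ∧ Rxz → y = z) — i.e. partial functionality.
G1: satisfies the condition.
G2: fails — s sees both s and t.
G3: fails — 0 sees both 0 and 1.
G4: satisfies the condition.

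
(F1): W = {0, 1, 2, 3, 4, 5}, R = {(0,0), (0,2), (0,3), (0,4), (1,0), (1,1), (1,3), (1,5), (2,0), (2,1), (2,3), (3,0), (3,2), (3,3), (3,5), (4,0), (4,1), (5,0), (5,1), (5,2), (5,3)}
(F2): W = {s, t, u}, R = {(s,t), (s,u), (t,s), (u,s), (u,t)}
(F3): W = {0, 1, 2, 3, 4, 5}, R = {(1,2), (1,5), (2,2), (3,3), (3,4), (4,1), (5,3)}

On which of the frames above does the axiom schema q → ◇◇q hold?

(F1), (F2)

This is the axiom for a generalized confluence (Geach) condition; its first-order frame correspondent is ∀x ∃w (x = w ∧ xR²w).
(F1): condition met.
(F2): condition met.
(F3): fails — at 0 but no w with 0=w and 0R²w.
Valid on: (F1), (F2).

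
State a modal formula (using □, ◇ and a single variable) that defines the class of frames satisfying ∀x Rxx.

□ψ → ψ

The condition is reflexivity. The T schema □ψ → ψ defines it.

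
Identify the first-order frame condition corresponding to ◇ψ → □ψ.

Suppose ◇ψ→□ψ is valid. Take Rxy, Rxz and set V(ψ)={y}. Then ◇ψ at x, so □ψ at x, so ψ at z, i.e. z=y.

Partial functionality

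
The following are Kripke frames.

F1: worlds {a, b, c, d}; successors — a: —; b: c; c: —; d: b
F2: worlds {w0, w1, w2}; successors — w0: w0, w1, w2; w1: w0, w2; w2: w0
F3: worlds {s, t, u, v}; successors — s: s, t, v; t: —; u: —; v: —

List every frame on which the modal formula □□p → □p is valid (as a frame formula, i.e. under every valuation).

F2, F3

Frame correspondent (Sahlqvist): ∀x ∀y (Rxy → ∃z (Rxz ∧ Rzy)) — i.e. density.
F1: fails — Rdb but no z with Rdz and Rzb.
F2: satisfies the condition.
F3: satisfies the condition.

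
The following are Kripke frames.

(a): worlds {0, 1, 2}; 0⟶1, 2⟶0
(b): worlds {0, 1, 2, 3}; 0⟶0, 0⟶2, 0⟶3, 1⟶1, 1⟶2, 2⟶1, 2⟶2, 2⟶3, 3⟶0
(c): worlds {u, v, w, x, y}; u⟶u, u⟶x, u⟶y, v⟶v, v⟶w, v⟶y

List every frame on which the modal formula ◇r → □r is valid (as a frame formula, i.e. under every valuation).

This is the axiom for partial functionality; its first-order frame correspondent is ∀x ∀y ∀z (Rxy ∧ Rxz → y = z).
(a): holds.
(b): fails — 0 sees both 0 and 2.
(c): fails — u sees both u and x.
Valid on: (a).

(a)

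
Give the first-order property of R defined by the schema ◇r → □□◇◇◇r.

∀x ∀y ∀z ((xRy ∧ xR²z) → ∃w (y = w ∧ zR³w))

This is a Sahlqvist (Geach-type) schema ◇^1□^0r → □^2◇^3r.
Minimal-valuation argument: fix x; take any y with xR^1y and any z with xR^2z. Set V(r) to the set of worlds R-reachable from y in exactly 0 steps. Then □^0r holds at y, so the antecedent holds at x; validity forces ◇^3r at z, giving a w with zR^3w and yR^0w.
First-order correspondent: ∀x ∀y ∀z ((xRy ∧ xR²z) → ∃w (y = w ∧ zR³w)).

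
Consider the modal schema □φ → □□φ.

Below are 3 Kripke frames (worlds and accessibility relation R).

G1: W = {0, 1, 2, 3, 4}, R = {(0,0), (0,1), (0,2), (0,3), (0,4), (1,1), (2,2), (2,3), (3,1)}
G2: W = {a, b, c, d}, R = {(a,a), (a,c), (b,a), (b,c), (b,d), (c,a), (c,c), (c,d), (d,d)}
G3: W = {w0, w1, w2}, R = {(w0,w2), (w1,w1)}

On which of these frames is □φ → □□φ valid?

G3

The schema corresponds to transitivity: ∀x ∀y ∀z (Rxy ∧ Ryz → Rxz).
G1: fails — R23 and R31 but not R21.
G2: fails — Rac and Rcd but not Rad.
G3: ✓.
Valid on: G3.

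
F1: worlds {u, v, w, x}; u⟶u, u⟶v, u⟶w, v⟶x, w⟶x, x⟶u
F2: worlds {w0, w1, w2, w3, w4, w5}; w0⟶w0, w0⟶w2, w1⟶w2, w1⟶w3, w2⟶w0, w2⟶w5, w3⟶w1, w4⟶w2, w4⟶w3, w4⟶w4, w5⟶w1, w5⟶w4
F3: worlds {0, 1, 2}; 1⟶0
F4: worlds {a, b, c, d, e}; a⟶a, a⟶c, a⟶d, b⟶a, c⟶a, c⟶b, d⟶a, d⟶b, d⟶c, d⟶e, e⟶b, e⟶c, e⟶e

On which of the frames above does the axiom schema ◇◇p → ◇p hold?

Frame correspondent (Sahlqvist): ∀x ∀y ∀z (Rxy ∧ Ryz → Rxz) — i.e. transitivity.
F1: fails — Ruv and Rvx but not Rux.
F2: fails — Rw1w2 and Rw2w5 but not Rw1w5.
F3: holds.
F4: fails — Reb and Rba but not Rea.
Valid on: F3.

F3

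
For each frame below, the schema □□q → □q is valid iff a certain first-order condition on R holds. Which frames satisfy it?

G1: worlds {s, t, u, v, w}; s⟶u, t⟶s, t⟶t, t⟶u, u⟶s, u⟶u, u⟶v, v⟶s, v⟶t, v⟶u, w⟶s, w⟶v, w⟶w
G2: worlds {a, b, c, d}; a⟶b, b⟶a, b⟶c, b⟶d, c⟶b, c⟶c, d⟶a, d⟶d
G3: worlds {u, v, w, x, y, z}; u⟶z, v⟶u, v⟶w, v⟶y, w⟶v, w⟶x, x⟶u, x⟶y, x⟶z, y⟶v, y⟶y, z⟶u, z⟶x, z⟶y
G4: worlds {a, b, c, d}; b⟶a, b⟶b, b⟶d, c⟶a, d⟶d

This is the axiom for density; its first-order frame correspondent is ∀x ∀y (Rxy → ∃z (Rxz ∧ Rzy)).
G1: satisfies the condition.
G2: fails — Rab but no z with Raz and Rzb.
G3: fails — Ruz but no t with Rut and Rtz.
G4: fails — Rca but no z with Rcz and Rza.

G1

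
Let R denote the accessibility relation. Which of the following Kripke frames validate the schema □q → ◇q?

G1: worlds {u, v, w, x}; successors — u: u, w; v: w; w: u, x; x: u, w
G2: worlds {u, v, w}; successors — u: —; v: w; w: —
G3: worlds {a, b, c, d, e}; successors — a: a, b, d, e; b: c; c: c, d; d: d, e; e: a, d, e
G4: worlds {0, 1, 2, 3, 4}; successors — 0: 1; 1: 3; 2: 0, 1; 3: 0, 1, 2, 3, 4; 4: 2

This is the axiom for seriality; its first-order frame correspondent is ∀x ∃y Rxy.
G1: holds.
G2: fails — world u has no successor.
G3: holds.
G4: holds.

G1, G3, G4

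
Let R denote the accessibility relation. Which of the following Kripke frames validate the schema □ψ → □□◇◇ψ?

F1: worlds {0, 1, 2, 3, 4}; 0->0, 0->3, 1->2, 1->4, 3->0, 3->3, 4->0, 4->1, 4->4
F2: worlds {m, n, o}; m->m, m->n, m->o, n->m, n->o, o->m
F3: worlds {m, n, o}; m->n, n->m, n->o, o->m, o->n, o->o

Frame correspondent (Sahlqvist): ∀x ∀z (xR²z → ∃w (xRw ∧ zR²w)) — i.e. a generalized confluence (Geach) condition.
F1: fails — 1R²0 but no w with 1Rw and 0R²w.
F2: ✓.
F3: fails — mR²m but no w with mRw and mR²w.

F2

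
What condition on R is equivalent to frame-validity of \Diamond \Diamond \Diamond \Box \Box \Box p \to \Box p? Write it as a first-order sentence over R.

\forall x \forall y \forall z ((x R^3 y \wedge xRz) \to \exists w (y R^3 w \wedge z = w))

This is a Sahlqvist (Geach-type) schema ◇^3□^3p → □^1◇^0p.
Minimal-valuation argument: fix x; take any y with xR^3y and any z with xR^1z. Set V(p) to the set of worlds R-reachable from y in exactly 3 steps. Then □^3p holds at y, so the antecedent holds at x; validity forces ◇^0p at z, giving a w with zR^0w and yR^3w.
First-order correspondent: \forall x \forall y \forall z ((x R^3 y \wedge xRz) \to \exists w (y R^3 w \wedge z = w)).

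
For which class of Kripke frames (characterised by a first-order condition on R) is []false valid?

□⊥ is valid iff no world has any successor (otherwise □⊥ fails at any world with one).
The converse is a direct semantic check.
So the correspondent is emptiness of R.

Emptiness of R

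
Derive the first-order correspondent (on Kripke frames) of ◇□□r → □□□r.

This is a Sahlqvist (Geach-type) schema ◇^1□^2r → □^3◇^0r.
Minimal-valuation argument: fix x; take any y with xR^1y and any z with xR^3z. Set V(r) to the set of worlds R-reachable from y in exactly 2 steps. Then □^2r holds at y, so the antecedent holds at x; validity forces ◇^0r at z, giving a w with zR^0w and yR^2w.
First-order correspondent: ∀x ∀y ∀z ((xRy ∧ xR³z) → ∃w (yR²w ∧ z = w)).

∀x ∀y ∀z ((xRy ∧ xR³z) → ∃w (yR²w ∧ z = w))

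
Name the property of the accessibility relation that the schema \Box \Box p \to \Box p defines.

density

Suppose □□p→□p is valid. Take Rxy and set V(p)={w : xR²w}. Then □□p at x, so □p at x, so p at y, i.e. ∃z(Rxz∧Rzy).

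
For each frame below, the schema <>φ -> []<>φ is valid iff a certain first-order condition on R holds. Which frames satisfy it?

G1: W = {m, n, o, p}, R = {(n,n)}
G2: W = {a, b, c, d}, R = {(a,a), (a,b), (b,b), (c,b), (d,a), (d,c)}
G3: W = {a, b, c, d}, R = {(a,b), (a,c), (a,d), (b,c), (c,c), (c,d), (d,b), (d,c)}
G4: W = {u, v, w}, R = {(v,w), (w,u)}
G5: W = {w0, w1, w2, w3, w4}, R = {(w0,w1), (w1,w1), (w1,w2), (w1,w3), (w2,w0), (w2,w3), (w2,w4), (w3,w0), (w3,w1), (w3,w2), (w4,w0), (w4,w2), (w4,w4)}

The schema corresponds to the Euclidean property: forall x forall y forall z (Rxy & Rxz -> Ryz).
G1: satisfies the condition.
G2: fails — Rab and Raa but not Rba.
G3: fails — Rab and Rab but not Rbb.
G4: fails — Rvw and Rvw but not Rww.
G5: fails — Rw1w2 and Rw1w2 but not Rw2w2.
Valid on: G1.

G1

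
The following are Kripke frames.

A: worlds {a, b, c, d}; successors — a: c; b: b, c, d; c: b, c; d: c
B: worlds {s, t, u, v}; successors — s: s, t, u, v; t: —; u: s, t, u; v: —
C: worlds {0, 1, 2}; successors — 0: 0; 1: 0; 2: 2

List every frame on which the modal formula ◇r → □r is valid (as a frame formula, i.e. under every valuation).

C

The schema corresponds to partial functionality: ∀x ∀y ∀z (Rxy ∧ Rxz → y = z).
A: fails — b sees both b and c.
B: fails — s sees both s and t.
C: ✓.
Valid on: C.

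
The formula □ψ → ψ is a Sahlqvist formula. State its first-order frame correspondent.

Suppose □ψ→ψ is valid. At any x set V(ψ)={w : Rxw}. Then □ψ holds at x, so ψ holds at x, i.e. Rxx.
Conversely, any frame satisfying ∀x Rxx validates the schema.
So the correspondent is reflexivity.

reflexivity: ∀x Rxx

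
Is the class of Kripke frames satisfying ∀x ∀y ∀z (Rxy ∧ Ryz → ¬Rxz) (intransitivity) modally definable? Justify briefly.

No — not modally definable

Any modally definable frame class is closed under surjective bounded morphisms.
The 5-cycle (worlds a,b,c,d,e with a→b→c→d→e→a) is intransitive. Mapping every world to a single reflexive point • is a surjective bounded morphism; the reflexive point is not intransitive (R••∧R•• but R••).
So no modal formula (or set of formulas) defines exactly the intransitive frames.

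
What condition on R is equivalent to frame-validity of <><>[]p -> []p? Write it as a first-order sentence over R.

forall x forall y forall z ((x R^2 y & xRz) -> exists w (yRw & z = w))

This is a Sahlqvist (Geach-type) schema ◇^2□^1p → □^1◇^0p.
Minimal-valuation argument: fix x; take any y with xR^2y and any z with xR^1z. Set V(p) to the set of worlds R-reachable from y in exactly 1 step. Then □^1p holds at y, so the antecedent holds at x; validity forces ◇^0p at z, giving a w with zR^0w and yR^1w.
First-order correspondent: forall x forall y forall z ((x R^2 y & xRz) -> exists w (yRw & z = w)).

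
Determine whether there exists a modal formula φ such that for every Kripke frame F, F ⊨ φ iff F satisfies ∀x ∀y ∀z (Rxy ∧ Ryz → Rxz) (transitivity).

Yes — defined by □q → □□q

This is a Sahlqvist condition; the 4 axiom □q → □□q defines it.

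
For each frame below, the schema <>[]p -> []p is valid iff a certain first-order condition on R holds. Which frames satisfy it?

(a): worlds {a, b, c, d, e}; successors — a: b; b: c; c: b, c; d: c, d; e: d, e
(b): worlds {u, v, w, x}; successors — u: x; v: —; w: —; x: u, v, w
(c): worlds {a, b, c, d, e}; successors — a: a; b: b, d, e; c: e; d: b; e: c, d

This is the axiom for the Euclidean property; its first-order frame correspondent is forall x forall y forall z (Rxy & Rxz -> Ryz).
(a): fails — Rab and Rab but not Rbb.
(b): fails — Rux and Rux but not Rxx.
(c): fails — Rbe and Rbb but not Reb.

none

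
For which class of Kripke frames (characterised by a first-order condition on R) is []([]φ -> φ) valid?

Shift-reflexivity

This is the T□ axiom.
It corresponds to shift-reflexivity: forall x forall y (Rxy -> Ryy).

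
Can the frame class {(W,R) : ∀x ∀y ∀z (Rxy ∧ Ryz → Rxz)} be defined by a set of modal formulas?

Yes, by □q → □□q

Yes: it is transitivity, defined by the 4 schema □q → □□q.
Suppose □q→□□q is valid. Take Rxy, Ryz and set V(q)={w : Rxw}. Then □q at x, so □□q at x, so □q at y, so q at z, i.e. Rxz.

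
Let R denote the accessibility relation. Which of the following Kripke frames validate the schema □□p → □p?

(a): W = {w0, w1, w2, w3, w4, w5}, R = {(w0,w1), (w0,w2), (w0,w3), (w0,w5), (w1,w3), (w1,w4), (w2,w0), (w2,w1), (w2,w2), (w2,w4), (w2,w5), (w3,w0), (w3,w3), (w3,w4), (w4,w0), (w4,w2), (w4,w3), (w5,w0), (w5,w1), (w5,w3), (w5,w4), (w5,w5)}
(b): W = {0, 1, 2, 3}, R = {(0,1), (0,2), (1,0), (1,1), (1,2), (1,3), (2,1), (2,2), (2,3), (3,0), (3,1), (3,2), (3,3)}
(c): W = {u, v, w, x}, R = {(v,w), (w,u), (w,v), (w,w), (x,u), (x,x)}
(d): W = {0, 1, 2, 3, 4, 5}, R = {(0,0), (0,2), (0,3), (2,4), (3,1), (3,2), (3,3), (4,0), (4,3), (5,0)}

(a), (b), (c)

Frame correspondent (Sahlqvist): ∀x ∀y (Rxy → ∃z (Rxz ∧ Rzy)) — i.e. density.
(a): holds.
(b): holds.
(c): holds.
(d): fails — R24 but no z with R2z and Rz4.
Valid on: (a), (b), (c).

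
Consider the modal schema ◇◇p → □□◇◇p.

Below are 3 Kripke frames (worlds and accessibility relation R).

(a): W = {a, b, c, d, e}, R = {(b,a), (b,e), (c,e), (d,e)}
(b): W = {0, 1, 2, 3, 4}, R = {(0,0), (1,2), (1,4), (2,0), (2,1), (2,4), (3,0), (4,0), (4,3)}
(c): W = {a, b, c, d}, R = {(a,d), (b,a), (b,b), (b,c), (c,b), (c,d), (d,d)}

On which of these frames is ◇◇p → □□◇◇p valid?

(a)

The schema corresponds to a generalized confluence (Geach) condition: ∀x ∀y ∀z ((xR²y ∧ xR²z) → ∃w (y = w ∧ zR²w)).
(a): satisfies the condition.
(b): fails — 1R²1, 1R²0 but no w with 1=w and 0R²w.
(c): fails — bR²a, bR²a but no w with a=w and aR²w.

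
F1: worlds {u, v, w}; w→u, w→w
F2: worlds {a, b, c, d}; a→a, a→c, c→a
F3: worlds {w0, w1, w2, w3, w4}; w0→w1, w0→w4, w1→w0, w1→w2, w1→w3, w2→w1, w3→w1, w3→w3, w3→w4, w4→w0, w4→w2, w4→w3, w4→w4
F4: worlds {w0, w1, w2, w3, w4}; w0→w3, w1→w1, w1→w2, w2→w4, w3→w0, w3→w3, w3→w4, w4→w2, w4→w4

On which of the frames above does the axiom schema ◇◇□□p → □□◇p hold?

This is the axiom for a generalized confluence (Geach) condition; its first-order frame correspondent is ∀x ∀y ∀z ((xR²y ∧ xR²z) → ∃w (yR²w ∧ zRw)).
F1: fails — wR²u, wR²u but no t with uR²t and uRt.
F2: condition met.
F3: fails — w0R²w0, w0R²w2 but no w with w0R²w and w2Rw.
F4: fails — w0R²w4, w0R²w0 but no w with w4R²w and w0Rw.
Valid on: F2.

F2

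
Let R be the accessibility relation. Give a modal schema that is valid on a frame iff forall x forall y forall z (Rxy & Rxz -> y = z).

This is partial functionality; the standard corresponding axiom is CD: ◇r → □r.

◇r → □r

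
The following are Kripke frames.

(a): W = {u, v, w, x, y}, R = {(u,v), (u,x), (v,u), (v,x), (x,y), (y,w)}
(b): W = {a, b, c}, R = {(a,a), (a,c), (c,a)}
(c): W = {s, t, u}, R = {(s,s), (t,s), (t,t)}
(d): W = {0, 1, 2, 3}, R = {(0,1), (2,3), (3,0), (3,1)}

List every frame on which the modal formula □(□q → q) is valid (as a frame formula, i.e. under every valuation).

This is the axiom for shift-reflexivity; its first-order frame correspondent is ∀x ∀y (Rxy → Ryy).
(a): fails — Ruv but not Rvv.
(b): fails — Rac but not Rcc.
(c): condition met.
(d): fails — R01 but not R11.
Valid on: (c).

(c)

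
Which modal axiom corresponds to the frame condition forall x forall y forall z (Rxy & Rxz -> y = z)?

◇r → □r

A defining formula is ◇r → □r (the CD axiom).
Suppose ◇r→□r is valid. Take Rxy, Rxz and set V(r)={y}. Then ◇r at x, so □r at x, so r at z, i.e. z=y.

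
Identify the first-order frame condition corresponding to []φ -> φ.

This schema is the T axiom.
It corresponds to reflexivity: forall x Rxx.

reflexivity: forall x Rxx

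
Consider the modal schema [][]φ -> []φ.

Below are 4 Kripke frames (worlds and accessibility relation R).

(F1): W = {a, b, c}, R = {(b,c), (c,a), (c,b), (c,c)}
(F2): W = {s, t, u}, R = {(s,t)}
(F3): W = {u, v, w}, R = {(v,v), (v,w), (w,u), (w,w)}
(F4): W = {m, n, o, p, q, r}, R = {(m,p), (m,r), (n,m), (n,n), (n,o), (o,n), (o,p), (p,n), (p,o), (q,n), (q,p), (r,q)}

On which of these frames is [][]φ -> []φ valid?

(F1), (F3)

Frame correspondent (Sahlqvist): forall x forall y (Rxy -> exists z (Rxz & Rzy)) — i.e. density.
(F1): ✓.
(F2): fails — Rst but no z with Rsz and Rzt.
(F3): ✓.
(F4): fails — Rop but no z with Roz and Rzp.
Valid on: (F1), (F3).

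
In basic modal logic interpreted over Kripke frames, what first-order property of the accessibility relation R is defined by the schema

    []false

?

Emptiness of R

□⊥ is valid iff no world has any successor (otherwise □⊥ fails at any world with one).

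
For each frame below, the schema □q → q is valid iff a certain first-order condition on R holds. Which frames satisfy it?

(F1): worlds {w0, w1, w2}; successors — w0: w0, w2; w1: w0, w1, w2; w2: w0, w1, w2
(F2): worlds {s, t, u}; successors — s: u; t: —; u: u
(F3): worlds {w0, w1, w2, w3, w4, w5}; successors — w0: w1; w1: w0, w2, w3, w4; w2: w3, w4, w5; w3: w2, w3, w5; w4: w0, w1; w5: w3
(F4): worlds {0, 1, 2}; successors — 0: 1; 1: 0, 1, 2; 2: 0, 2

(F1)

Frame correspondent (Sahlqvist): ∀x Rxx — i.e. reflexivity.
(F1): condition met.
(F2): fails — world s does not see itself.
(F3): fails — world w0 does not see itself.
(F4): fails — world 0 does not see itself.
Valid on: (F1).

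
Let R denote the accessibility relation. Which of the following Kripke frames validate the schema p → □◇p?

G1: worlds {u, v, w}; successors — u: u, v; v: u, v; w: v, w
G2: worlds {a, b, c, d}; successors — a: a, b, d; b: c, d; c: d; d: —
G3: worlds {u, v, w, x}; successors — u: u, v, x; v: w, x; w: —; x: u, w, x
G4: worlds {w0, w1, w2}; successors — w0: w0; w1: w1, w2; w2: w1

Frame correspondent (Sahlqvist): ∀x ∀y (Rxy → Ryx) — i.e. symmetry.
G1: fails — Rwv but not Rvw.
G2: fails — Rbc but not Rcb.
G3: fails — Ruv but not Rvu.
G4: condition met.

G4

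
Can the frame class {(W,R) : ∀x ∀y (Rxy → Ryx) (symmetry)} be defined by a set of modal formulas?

Definable; p → □◇p defines it

Yes: it is symmetry, defined by the B schema p → □◇p.
Suppose p→□◇p is valid. Take Rxy and set V(p)={x}. Then p at x, so □◇p at x, so ◇p at y, so some z with Ryz has p; z=x, i.e. Ryx.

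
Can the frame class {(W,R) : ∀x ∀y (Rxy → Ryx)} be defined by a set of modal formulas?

Definable; p → □◇p defines it

Yes: it is symmetry, defined by the B schema p → □◇p.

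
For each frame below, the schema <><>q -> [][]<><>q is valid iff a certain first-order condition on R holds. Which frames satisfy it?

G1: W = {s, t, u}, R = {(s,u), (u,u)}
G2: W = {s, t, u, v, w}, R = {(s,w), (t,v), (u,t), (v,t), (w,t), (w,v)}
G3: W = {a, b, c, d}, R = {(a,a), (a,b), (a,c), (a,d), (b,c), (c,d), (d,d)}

G1

Frame correspondent (Sahlqvist): forall x forall y forall z ((x R^2 y & x R^2 z) -> exists w (y = w & z R^2 w)) — i.e. a generalized confluence (Geach) condition.
G1: holds.
G2: fails — sR²t, sR²v but no w* with t=w* and vR²w*.
G3: fails — aR²a, aR²b but no w with a=w and bR²w.
Valid on: G1.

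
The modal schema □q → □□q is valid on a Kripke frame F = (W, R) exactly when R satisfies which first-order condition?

This is the 4 axiom.
Its frame correspondent is transitivity — ∀x ∀y ∀z (Rxy ∧ Ryz → Rxz).

transitivity: ∀x ∀y ∀z (Rxy ∧ Ryz → Rxz)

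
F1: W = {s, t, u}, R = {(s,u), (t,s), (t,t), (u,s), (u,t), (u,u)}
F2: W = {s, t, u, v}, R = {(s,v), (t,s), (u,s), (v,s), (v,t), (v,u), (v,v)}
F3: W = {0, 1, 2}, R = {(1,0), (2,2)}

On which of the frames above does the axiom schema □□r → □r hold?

This is the axiom for density; its first-order frame correspondent is ∀x ∀y (Rxy → ∃z (Rxz ∧ Rzy)).
F1: ✓.
F2: fails — Rus but no z with Ruz and Rzs.
F3: fails — R10 but no z with R1z and Rz0.
Valid on: F1.

F1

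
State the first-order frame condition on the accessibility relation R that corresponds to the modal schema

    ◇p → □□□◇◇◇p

∀x ∀y ∀z ((xRy ∧ xR³z) → ∃w (y = w ∧ zR³w))

This is a Sahlqvist (Geach-type) schema ◇^1□^0p → □^3◇^3p.
First-order correspondent: ∀x ∀y ∀z ((xRy ∧ xR³z) → ∃w (y = w ∧ zR³w)).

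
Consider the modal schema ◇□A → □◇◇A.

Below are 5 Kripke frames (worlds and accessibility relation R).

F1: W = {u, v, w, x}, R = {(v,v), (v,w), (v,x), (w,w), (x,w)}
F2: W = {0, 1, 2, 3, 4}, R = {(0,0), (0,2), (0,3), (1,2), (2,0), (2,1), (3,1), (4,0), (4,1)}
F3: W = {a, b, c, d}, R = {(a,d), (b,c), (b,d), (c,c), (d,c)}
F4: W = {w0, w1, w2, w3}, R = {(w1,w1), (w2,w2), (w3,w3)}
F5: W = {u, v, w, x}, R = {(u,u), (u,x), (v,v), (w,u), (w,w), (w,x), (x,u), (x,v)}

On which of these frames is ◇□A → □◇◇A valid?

F1, F3, F4

This is the axiom for a generalized confluence (Geach) condition; its first-order frame correspondent is ∀x ∀y ∀z ((xRy ∧ xRz) → ∃w (yRw ∧ zR²w)).
F1: ✓.
F2: fails — 0R2, 0R3 but no w with 2Rw and 3R²w.
F3: ✓.
F4: ✓.
F5: fails — xRu, xRv but no t with uRt and vR²t.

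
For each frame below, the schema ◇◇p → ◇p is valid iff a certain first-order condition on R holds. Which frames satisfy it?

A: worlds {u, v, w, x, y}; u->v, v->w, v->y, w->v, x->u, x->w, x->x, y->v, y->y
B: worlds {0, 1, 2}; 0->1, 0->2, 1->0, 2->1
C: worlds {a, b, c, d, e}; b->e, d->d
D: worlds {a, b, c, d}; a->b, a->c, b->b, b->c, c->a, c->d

C

Frame correspondent (Sahlqvist): ∀x ∀y (xR²y → ∃w (y = w ∧ xRw)) — i.e. a generalized confluence (Geach) condition.
A: fails — uR²w but no t with w=t and uRt.
B: fails — 0R²0 but no w with 0=w and 0Rw.
C: holds.
D: fails — aR²a but no w with a=w and aRw.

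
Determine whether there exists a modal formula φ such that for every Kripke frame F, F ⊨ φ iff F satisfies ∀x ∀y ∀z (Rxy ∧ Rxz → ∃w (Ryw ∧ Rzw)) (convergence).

This is a Sahlqvist condition; the .2 axiom ◇□r → □◇r defines it.
Suppose ◇□r→□◇r is valid. Take Rxy, Rxz and set V(r)={w : Ryw}. Then □r at y so ◇□r at x, so □◇r at x, so ◇r at z, giving w with Rzw and Ryw.

Yes, by ◇□r → □◇r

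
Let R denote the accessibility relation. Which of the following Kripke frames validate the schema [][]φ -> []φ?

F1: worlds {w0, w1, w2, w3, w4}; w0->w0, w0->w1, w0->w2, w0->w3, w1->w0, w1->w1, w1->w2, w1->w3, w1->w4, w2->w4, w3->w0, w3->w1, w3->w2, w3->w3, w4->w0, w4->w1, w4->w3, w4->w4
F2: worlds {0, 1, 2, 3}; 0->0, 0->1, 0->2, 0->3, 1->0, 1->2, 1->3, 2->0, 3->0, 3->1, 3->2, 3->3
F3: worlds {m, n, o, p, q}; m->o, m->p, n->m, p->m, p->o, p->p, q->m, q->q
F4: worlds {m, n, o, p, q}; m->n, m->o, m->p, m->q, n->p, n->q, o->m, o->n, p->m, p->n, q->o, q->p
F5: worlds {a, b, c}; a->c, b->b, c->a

F1, F2

The schema corresponds to density: forall x forall y (Rxy -> exists z (Rxz & Rzy)).
F1: ✓.
F2: ✓.
F3: fails — Rnm but no z with Rnz and Rzm.
F4: fails — Rom but no z with Roz and Rzm.
F5: fails — Rac but no z with Raz and Rzc.
Valid on: F1, F2.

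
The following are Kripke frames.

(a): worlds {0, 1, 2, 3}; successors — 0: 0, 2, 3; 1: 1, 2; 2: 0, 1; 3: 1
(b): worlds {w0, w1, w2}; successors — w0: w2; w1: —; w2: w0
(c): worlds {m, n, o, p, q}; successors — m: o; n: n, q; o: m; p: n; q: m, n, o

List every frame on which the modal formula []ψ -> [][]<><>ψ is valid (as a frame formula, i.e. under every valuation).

(a)

Frame correspondent (Sahlqvist): forall x forall z (x R^2 z -> exists w (xRw & z R^2 w)) — i.e. a generalized confluence (Geach) condition.
(a): holds.
(b): fails — w0R²w0 but no w with w0Rw and w0R²w.
(c): fails — mR²m but no w with mRw and mR²w.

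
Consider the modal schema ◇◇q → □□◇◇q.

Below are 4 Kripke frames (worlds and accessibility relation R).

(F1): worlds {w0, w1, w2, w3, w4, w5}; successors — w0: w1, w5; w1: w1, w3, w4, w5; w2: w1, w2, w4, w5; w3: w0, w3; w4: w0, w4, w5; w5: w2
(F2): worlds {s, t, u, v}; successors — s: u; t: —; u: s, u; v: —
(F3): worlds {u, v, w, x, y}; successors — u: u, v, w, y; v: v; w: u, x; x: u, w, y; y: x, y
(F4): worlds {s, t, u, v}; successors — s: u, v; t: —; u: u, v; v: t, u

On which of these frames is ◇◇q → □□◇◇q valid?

(F2)

Frame correspondent (Sahlqvist): ∀x ∀y ∀z ((xR²y ∧ xR²z) → ∃w (y = w ∧ zR²w)) — i.e. a generalized confluence (Geach) condition.
(F1): fails — w0R²w2, w0R²w3 but no w with w2=w and w3R²w.
(F2): holds.
(F3): fails — uR²u, uR²v but no t with u=t and vR²t.
(F4): fails — sR²t, sR²t but no w with t=w and tR²w.
Valid on: (F2).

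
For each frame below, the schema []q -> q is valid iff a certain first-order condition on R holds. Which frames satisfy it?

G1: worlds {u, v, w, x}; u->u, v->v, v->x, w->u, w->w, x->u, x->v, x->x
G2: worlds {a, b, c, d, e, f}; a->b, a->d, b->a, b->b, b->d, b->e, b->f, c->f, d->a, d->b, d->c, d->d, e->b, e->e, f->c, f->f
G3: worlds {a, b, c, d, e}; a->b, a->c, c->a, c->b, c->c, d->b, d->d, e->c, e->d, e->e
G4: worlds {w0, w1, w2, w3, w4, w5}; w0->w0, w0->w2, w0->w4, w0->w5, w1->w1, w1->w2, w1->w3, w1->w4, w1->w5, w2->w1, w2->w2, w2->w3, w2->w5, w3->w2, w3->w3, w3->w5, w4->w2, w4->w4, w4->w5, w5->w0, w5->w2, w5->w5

Frame correspondent (Sahlqvist): forall x Rxx — i.e. reflexivity.
G1: satisfies the condition.
G2: fails — world a does not see itself.
G3: fails — world a does not see itself.
G4: satisfies the condition.
Valid on: G1, G4.

G1, G4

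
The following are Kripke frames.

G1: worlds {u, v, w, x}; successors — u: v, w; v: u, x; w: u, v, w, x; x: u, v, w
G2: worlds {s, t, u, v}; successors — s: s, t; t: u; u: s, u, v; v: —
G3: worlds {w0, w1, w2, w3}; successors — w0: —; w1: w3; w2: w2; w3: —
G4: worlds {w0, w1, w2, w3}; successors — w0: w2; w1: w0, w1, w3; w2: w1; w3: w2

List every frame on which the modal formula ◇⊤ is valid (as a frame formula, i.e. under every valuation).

Frame correspondent (Sahlqvist): ∀x ∃y Rxy — i.e. seriality.
G1: holds.
G2: fails — world v has no successor.
G3: fails — world w0 has no successor.
G4: holds.
Valid on: G1, G4.

G1, G4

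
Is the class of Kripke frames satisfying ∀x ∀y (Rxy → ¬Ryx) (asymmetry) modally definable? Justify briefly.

Not definable by any modal formula

If a class were modally definable it would be closed under surjective bounded morphisms (Goldblatt–Thomason).
The 3-cycle (worlds w0,w1,w2 with w0→w1→w2→w0) is asymmetric. Mapping every world to a single reflexive point • is a surjective bounded morphism, and the reflexive point is not asymmetric (R•• but asymmetry requires ¬R••).
Hence asymmetry is not modally definable.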